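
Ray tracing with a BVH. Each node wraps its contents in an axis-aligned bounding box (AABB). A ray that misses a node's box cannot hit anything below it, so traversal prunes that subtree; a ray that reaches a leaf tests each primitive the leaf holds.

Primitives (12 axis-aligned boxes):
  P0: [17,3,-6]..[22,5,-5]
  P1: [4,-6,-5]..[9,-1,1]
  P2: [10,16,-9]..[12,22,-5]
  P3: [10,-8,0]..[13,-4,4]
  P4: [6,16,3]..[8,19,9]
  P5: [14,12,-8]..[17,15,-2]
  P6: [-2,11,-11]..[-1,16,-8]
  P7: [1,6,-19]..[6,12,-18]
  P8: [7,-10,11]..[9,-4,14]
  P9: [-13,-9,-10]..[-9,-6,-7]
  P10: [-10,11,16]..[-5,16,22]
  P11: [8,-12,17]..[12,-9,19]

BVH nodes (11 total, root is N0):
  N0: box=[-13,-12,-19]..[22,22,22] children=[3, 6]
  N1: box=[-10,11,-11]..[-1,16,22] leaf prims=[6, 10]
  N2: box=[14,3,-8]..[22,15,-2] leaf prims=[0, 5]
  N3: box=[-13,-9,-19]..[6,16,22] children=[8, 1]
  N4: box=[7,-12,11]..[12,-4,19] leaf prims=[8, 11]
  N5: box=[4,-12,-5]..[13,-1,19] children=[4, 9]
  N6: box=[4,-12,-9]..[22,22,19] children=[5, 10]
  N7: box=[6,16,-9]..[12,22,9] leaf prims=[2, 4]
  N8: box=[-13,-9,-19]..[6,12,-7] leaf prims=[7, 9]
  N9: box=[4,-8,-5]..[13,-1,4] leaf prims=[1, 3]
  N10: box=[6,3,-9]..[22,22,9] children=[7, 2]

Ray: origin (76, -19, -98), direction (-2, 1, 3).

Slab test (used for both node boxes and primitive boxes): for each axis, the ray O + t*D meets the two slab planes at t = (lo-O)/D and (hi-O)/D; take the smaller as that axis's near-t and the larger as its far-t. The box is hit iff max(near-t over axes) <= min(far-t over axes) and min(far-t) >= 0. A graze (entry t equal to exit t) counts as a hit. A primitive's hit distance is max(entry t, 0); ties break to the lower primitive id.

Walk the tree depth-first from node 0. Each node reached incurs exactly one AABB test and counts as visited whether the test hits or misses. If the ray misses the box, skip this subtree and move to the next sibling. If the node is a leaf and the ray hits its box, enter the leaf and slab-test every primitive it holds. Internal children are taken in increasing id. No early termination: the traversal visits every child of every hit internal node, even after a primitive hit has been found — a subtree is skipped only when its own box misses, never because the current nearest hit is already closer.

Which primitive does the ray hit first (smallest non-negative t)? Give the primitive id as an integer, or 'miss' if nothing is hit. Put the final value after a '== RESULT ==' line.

Traverse from the root:
N0 x:[27,89/2] y:[7,41] z:[79/3,40] -> hit [27,40], descend [3, 6]
  N3 x:[35,89/2] y:[10,35] z:[79/3,40] -> hit [35,35], descend [1, 8]
    N1 x:[77/2,43] y:[30,35] z:[29,40] -> miss, prune
    N8 x:[35,89/2] y:[10,31] z:[79/3,91/3] -> miss, prune
  N6 x:[27,36] y:[7,41] z:[89/3,39] -> hit [89/3,36], descend [5, 10]
    N5 x:[63/2,36] y:[7,18] z:[31,39] -> miss, prune
    N10 x:[27,35] y:[22,41] z:[89/3,107/3] -> hit [89/3,35], descend [2, 7]
      N2 x:[27,31] y:[22,34] z:[30,32] -> hit [30,31] leaf, test {P0(miss), P5@t=31}
      N7 x:[32,35] y:[35,41] z:[89/3,107/3] -> hit [35,35] leaf, test {P2(miss), P4@t=35}

9 AABB tests over nodes [0, 3, 1, 8, 6, 5, 10, 2, 7]; 2 leaves entered; closest P5.

== RESULT ==
5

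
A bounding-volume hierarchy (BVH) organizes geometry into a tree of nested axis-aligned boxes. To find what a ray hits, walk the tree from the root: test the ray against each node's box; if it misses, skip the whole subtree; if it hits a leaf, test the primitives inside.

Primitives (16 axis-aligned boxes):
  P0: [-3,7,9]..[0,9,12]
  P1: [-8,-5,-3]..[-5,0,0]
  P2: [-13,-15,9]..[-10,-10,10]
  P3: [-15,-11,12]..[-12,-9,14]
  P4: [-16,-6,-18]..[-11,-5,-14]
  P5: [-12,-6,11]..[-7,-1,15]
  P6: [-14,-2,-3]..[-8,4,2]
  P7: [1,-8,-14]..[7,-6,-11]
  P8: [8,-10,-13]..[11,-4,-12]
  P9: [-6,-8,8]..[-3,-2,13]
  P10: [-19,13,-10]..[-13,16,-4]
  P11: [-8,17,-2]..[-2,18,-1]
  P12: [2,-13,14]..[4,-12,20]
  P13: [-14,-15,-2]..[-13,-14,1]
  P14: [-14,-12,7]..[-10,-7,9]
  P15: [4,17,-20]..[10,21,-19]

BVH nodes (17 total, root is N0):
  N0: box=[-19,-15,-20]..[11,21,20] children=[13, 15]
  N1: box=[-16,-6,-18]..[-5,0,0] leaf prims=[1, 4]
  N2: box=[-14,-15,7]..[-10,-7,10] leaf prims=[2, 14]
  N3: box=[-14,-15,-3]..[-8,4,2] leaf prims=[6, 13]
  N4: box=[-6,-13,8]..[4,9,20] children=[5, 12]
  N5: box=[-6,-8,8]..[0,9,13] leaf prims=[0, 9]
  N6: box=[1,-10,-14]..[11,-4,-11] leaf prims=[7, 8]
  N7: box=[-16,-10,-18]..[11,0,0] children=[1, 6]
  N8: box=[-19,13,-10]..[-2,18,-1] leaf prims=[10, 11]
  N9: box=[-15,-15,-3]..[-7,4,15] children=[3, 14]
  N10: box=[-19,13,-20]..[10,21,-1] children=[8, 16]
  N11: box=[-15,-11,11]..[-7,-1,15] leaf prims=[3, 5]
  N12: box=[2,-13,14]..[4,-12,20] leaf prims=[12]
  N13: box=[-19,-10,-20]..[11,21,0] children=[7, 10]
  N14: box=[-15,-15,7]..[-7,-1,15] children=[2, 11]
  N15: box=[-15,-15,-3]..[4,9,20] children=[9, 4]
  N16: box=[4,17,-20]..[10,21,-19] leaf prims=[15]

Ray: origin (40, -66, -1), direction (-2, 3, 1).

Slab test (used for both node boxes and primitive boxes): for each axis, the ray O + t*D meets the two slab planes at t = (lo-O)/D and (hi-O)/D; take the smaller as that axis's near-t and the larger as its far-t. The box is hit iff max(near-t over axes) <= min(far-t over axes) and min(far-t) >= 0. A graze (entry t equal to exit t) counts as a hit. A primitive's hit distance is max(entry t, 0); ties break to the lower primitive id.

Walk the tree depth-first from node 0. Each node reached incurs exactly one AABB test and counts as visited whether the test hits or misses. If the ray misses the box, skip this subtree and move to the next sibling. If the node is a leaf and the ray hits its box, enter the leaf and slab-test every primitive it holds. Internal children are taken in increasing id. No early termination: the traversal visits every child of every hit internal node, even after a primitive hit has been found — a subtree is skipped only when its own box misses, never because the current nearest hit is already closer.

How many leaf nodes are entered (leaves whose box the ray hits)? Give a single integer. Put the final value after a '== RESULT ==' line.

Trace the traversal:
N0 x:[29/2,59/2] y:[17,29] z:[-19,21] -> hit [17,21], descend [13, 15]
  N13 x:[29/2,59/2] y:[56/3,29] z:[-19,1] -> miss, prune
  N15 x:[18,55/2] y:[17,25] z:[-2,21] -> hit [18,21], descend [4, 9]
    N4 x:[18,23] y:[53/3,25] z:[9,21] -> hit [18,21], descend [5, 12]
      N5 x:[20,23] y:[58/3,25] z:[9,14] -> miss, prune
      N12 x:[18,19] y:[53/3,18] z:[15,21] -> hit [18,18] leaf, test {P12@t=18}
    N9 x:[47/2,55/2] y:[17,70/3] z:[-2,16] -> miss, prune

7 AABB tests over nodes [0, 13, 15, 4, 5, 12, 9]; 1 leaf entered; closest P12.

== RESULT ==
1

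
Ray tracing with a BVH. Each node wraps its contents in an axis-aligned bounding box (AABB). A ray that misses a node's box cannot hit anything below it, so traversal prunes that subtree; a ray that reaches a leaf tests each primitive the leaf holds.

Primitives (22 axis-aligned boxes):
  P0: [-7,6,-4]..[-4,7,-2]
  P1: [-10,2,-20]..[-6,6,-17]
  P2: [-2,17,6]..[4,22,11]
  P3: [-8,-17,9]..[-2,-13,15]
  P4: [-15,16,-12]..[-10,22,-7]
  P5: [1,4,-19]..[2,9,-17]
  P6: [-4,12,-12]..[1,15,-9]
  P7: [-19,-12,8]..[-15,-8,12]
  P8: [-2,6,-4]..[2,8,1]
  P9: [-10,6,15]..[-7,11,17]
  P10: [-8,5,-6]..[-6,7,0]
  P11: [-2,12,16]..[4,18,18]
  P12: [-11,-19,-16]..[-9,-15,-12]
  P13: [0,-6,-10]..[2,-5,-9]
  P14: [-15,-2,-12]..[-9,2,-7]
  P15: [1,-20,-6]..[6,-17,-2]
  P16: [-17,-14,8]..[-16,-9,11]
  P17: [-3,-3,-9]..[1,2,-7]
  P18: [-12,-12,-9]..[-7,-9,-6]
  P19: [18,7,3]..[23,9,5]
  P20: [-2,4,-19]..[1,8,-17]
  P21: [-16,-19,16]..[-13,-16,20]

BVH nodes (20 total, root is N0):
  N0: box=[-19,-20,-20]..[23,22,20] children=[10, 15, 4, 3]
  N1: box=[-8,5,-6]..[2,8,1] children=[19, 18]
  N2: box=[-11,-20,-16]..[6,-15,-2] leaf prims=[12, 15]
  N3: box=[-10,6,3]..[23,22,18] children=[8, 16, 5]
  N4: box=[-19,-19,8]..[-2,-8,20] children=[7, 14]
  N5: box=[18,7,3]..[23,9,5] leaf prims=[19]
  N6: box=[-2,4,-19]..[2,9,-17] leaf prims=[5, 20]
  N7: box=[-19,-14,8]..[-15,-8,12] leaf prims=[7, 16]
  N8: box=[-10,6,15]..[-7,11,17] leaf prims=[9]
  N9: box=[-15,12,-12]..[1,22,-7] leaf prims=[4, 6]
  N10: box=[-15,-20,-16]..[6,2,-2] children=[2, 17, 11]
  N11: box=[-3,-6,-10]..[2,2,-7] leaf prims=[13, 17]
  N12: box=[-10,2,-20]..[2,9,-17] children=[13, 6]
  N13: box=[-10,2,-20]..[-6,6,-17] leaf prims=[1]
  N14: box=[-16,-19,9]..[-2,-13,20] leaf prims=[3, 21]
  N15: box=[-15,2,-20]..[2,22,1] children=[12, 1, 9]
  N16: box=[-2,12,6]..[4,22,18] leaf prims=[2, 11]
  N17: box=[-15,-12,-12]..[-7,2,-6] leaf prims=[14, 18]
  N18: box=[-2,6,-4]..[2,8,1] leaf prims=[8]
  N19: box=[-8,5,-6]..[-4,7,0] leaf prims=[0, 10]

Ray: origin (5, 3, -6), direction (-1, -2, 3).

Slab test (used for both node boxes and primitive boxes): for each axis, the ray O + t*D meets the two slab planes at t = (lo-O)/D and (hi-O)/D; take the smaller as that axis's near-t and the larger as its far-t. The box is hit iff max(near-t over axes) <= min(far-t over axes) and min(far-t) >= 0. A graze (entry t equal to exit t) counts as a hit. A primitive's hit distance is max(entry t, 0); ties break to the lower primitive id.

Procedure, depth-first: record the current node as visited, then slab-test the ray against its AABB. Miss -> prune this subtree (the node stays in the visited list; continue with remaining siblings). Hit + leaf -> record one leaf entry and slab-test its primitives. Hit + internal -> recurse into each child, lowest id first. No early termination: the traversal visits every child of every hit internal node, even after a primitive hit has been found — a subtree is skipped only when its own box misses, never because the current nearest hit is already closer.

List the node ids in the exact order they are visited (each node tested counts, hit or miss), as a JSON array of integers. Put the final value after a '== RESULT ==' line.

Traverse from the root:
N0 x:[-18,24] y:[-19/2,23/2] z:[-14/3,26/3] -> hit [-14/3,26/3], descend [3, 4, 10, 15]
  N3 x:[-18,15] y:[-19/2,-3/2] z:[3,8] -> miss, prune
  N4 x:[7,24] y:[11/2,11] z:[14/3,26/3] -> hit [7,26/3], descend [7, 14]
    N7 x:[20,24] y:[11/2,17/2] z:[14/3,6] -> miss, prune
    N14 x:[7,21] y:[8,11] z:[5,26/3] -> hit [8,26/3] leaf, test {P3(miss), P21(miss)}
  N10 x:[-1,20] y:[1/2,23/2] z:[-10/3,4/3] -> hit [1/2,4/3], descend [2, 11, 17]
    N2 x:[-1,16] y:[9,23/2] z:[-10/3,4/3] -> miss, prune
    N11 x:[3,8] y:[1/2,9/2] z:[-4/3,-1/3] -> miss, prune
    N17 x:[12,20] y:[1/2,15/2] z:[-2,0] -> miss, prune
  N15 x:[3,20] y:[-19/2,1/2] z:[-14/3,7/3] -> miss, prune

order=[0, 3, 4, 7, 14, 10, 2, 11, 17, 15]  |boxes|=10  |leaves|=1  hit=miss

== RESULT ==
[0, 3, 4, 7, 14, 10, 2, 11, 17, 15]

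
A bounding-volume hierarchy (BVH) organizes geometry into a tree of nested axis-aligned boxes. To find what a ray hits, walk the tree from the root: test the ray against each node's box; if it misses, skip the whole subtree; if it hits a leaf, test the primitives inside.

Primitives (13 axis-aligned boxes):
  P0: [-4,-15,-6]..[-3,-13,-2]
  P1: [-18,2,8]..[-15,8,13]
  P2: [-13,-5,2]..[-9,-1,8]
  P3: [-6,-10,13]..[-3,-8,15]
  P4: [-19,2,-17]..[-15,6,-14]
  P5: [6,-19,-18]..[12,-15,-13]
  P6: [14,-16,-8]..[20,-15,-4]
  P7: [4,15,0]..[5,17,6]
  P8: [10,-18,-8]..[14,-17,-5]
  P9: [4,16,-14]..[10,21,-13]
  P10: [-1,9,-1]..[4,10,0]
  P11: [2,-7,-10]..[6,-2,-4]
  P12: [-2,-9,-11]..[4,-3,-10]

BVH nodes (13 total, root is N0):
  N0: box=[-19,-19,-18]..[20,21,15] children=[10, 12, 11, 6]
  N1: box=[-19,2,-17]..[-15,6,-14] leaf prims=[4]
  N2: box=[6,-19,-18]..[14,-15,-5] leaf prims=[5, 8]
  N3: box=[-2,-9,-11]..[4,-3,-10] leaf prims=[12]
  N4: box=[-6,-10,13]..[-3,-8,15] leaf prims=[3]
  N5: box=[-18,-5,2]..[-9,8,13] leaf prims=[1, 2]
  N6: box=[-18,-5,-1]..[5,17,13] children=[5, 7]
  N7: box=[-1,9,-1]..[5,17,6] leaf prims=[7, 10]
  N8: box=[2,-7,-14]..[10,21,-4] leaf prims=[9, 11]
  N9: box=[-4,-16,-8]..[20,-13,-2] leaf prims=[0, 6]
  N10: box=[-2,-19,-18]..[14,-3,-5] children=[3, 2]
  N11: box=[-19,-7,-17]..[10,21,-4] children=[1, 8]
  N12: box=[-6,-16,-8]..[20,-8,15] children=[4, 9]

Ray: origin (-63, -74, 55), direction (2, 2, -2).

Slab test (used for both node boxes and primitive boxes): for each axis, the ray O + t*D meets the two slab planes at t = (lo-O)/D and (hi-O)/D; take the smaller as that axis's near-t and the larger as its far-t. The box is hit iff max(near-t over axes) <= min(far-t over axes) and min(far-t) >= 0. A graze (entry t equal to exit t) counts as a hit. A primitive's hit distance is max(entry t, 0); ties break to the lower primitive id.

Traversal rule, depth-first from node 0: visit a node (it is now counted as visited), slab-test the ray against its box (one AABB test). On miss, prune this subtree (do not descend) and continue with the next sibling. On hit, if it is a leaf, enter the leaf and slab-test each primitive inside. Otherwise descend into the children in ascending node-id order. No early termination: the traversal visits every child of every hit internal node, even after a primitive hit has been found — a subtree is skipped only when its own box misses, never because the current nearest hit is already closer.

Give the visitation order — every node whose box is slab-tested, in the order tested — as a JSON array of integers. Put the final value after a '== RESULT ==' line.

Trace the traversal:
N0 x:[22,83/2] y:[55/2,95/2] z:[20,73/2] -> hit [55/2,73/2], descend [6, 10, 11, 12]
  N6 x:[45/2,34] y:[69/2,91/2] z:[21,28] -> miss, prune
  N10 x:[61/2,77/2] y:[55/2,71/2] z:[30,73/2] -> hit [61/2,71/2], descend [2, 3]
    N2 x:[69/2,77/2] y:[55/2,59/2] z:[30,73/2] -> miss, prune
    N3 x:[61/2,67/2] y:[65/2,71/2] z:[65/2,33] -> hit [65/2,33] leaf, test {P12@t=65/2}
  N11 x:[22,73/2] y:[67/2,95/2] z:[59/2,36] -> hit [67/2,36], descend [1, 8]
    N1 x:[22,24] y:[38,40] z:[69/2,36] -> miss, prune
    N8 x:[65/2,73/2] y:[67/2,95/2] z:[59/2,69/2] -> hit [67/2,69/2] leaf, test {P9(miss), P11(miss)}
  N12 x:[57/2,83/2] y:[29,33] z:[20,63/2] -> hit [29,63/2], descend [4, 9]
    N4 x:[57/2,30] y:[32,33] z:[20,21] -> miss, prune
    N9 x:[59/2,83/2] y:[29,61/2] z:[57/2,63/2] -> hit [59/2,61/2] leaf, test {P0@t=59/2, P6(miss)}

order=[0, 6, 10, 2, 3, 11, 1, 8, 12, 4, 9]  |boxes|=11  |leaves|=3  hit=P0

== RESULT ==
[0, 6, 10, 2, 3, 11, 1, 8, 12, 4, 9]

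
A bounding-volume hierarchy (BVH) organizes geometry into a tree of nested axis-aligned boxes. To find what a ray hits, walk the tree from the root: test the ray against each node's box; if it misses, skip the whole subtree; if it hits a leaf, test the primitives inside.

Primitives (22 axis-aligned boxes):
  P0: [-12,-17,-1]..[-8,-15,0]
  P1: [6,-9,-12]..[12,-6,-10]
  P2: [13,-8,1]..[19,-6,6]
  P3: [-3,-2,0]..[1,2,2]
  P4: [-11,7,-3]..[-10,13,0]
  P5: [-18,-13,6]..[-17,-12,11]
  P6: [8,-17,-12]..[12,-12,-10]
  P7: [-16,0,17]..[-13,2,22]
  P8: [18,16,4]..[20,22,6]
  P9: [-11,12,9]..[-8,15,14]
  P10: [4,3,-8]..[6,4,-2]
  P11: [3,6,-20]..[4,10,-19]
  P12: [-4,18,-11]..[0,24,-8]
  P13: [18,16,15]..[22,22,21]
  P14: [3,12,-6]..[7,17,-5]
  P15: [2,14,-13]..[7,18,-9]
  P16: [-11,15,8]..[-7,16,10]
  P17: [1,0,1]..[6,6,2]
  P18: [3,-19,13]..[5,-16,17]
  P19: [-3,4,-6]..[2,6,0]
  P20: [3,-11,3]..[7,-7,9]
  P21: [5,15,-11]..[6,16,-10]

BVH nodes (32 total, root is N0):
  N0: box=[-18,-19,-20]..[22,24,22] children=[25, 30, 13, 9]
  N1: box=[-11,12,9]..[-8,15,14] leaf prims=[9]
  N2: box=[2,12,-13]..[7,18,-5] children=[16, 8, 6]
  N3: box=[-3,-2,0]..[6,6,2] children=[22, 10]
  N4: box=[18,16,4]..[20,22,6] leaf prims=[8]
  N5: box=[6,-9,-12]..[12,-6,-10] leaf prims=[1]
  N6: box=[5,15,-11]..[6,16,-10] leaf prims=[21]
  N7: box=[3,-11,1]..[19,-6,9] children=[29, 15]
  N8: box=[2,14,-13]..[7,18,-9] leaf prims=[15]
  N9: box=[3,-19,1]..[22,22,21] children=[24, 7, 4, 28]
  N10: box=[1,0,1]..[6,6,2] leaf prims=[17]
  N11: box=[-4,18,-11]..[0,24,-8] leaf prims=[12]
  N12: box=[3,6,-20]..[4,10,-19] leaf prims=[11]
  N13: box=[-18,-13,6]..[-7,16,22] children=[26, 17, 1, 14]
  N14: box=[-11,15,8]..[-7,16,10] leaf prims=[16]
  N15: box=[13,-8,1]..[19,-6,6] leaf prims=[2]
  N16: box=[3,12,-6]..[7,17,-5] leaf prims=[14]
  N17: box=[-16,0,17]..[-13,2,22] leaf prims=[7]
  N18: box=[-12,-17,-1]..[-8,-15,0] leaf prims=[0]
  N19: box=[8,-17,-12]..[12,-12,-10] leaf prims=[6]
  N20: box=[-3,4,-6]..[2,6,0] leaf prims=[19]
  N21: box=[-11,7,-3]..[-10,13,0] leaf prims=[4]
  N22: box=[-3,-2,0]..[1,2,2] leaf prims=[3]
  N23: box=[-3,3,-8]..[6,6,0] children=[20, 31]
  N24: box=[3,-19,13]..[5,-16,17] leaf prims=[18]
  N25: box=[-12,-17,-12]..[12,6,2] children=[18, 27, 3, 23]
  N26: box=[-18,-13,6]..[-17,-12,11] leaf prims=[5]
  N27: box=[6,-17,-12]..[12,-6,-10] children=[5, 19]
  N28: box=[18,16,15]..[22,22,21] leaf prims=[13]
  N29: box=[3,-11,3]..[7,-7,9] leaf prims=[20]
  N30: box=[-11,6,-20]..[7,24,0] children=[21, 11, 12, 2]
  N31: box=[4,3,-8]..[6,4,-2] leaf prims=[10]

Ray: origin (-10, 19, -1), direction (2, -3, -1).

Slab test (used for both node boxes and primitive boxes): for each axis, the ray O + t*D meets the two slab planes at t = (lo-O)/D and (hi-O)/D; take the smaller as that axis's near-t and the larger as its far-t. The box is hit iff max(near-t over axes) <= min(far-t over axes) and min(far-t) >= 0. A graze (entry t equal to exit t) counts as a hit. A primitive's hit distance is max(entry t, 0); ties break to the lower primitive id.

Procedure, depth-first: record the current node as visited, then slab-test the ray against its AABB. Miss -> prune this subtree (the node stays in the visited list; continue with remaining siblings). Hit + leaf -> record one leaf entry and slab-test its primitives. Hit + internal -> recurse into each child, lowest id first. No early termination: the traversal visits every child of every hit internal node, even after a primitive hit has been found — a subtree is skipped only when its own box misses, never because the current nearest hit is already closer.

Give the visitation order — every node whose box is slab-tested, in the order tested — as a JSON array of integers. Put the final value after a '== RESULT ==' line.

Walk:
N0 x:[-4,16] y:[-5/3,38/3] z:[-23,19] -> hit [-5/3,38/3], descend [9, 13, 25, 30]
  N9 x:[13/2,16] y:[-1,38/3] z:[-22,-2] -> miss, prune
  N13 x:[-4,3/2] y:[1,32/3] z:[-23,-7] -> miss, prune
  N25 x:[-1,11] y:[13/3,12] z:[-3,11] -> hit [13/3,11], descend [3, 18, 23, 27]
    N3 x:[7/2,8] y:[13/3,7] z:[-3,-1] -> miss, prune
    N18 x:[-1,1] y:[34/3,12] z:[-1,0] -> miss, prune
    N23 x:[7/2,8] y:[13/3,16/3] z:[-1,7] -> hit [13/3,16/3], descend [20, 31]
      N20 x:[7/2,6] y:[13/3,5] z:[-1,5] -> hit [13/3,5] leaf, test {P19@t=13/3}
      N31 x:[7,8] y:[5,16/3] z:[1,7] -> miss, prune
    N27 x:[8,11] y:[25/3,12] z:[9,11] -> hit [9,11], descend [5, 19]
      N5 x:[8,11] y:[25/3,28/3] z:[9,11] -> hit [9,28/3] leaf, test {P1@t=9}
      N19 x:[9,11] y:[31/3,12] z:[9,11] -> hit [31/3,11] leaf, test {P6@t=31/3}
  N30 x:[-1/2,17/2] y:[-5/3,13/3] z:[-1,19] -> hit [-1/2,13/3], descend [2, 11, 12, 21]
    N2 x:[6,17/2] y:[1/3,7/3] z:[4,12] -> miss, prune
    N11 x:[3,5] y:[-5/3,1/3] z:[7,10] -> miss, prune
    N12 x:[13/2,7] y:[3,13/3] z:[18,19] -> miss, prune
    N21 x:[-1/2,0] y:[2,4] z:[-1,2] -> miss, prune

Visited [0, 9, 13, 25, 3, 18, 23, 20, 31, 27, 5, 19, 30, 2, 11, 12, 21]. Tests: 17 box, 3 leaf. Nearest: P19.

== RESULT ==
[0, 9, 13, 25, 3, 18, 23, 20, 31, 27, 5, 19, 30, 2, 11, 12, 21]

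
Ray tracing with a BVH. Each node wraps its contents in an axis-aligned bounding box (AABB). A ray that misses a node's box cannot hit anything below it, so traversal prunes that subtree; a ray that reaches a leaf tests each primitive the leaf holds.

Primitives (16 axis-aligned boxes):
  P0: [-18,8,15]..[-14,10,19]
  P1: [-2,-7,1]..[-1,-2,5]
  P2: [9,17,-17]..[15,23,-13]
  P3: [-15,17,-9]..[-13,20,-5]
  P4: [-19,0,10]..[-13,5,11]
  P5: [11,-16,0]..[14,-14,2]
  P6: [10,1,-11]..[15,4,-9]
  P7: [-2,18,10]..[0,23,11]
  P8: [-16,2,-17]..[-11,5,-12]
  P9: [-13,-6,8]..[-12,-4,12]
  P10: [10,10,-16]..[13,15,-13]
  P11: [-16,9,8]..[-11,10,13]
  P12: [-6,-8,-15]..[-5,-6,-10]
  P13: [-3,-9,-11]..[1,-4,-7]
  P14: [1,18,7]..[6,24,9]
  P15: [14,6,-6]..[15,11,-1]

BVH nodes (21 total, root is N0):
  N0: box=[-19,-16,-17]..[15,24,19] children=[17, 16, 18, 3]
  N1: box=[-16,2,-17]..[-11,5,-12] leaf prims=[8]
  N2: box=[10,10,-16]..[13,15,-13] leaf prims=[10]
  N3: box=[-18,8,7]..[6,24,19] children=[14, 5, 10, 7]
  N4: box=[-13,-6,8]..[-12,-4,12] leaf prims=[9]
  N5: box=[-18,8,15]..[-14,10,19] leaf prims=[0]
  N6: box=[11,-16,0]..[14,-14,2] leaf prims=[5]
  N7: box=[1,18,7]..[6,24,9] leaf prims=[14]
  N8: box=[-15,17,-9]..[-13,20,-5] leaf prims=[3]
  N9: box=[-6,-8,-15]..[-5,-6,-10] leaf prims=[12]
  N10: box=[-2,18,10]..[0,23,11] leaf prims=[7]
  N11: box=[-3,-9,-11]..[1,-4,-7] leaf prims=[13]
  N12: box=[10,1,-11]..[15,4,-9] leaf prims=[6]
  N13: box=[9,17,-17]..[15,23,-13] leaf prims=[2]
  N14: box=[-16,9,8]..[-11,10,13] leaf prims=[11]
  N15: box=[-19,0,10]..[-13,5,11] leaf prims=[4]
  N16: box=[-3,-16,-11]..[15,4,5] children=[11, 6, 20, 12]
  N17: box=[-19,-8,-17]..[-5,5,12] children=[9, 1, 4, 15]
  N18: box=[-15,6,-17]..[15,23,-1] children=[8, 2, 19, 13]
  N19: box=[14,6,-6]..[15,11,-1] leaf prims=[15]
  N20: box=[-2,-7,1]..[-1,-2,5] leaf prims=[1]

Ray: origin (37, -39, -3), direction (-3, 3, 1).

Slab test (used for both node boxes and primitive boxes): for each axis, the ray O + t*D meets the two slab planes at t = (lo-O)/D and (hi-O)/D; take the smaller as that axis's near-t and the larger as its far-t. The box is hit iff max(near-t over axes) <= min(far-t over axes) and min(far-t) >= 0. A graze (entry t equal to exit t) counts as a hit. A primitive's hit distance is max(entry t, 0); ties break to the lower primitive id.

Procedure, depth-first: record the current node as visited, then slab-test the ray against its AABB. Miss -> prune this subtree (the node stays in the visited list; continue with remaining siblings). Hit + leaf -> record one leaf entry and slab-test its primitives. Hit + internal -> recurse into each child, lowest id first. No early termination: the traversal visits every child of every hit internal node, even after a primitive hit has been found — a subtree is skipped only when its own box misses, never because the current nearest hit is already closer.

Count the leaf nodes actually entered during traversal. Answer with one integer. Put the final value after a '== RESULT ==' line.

Traverse from the root:
N0 x:[22/3,56/3] y:[23/3,21] z:[-14,22] -> hit [23/3,56/3], descend [3, 16, 17, 18]
  N3 x:[31/3,55/3] y:[47/3,21] z:[10,22] -> hit [47/3,55/3], descend [5, 7, 10, 14]
    N5 x:[17,55/3] y:[47/3,49/3] z:[18,22] -> miss, prune
    N7 x:[31/3,12] y:[19,21] z:[10,12] -> miss, prune
    N10 x:[37/3,13] y:[19,62/3] z:[13,14] -> miss, prune
    N14 x:[16,53/3] y:[16,49/3] z:[11,16] -> hit [16,16] leaf, test {P11@t=16}
  N16 x:[22/3,40/3] y:[23/3,43/3] z:[-8,8] -> hit [23/3,8], descend [6, 11, 12, 20]
    N6 x:[23/3,26/3] y:[23/3,25/3] z:[3,5] -> miss, prune
    N11 x:[12,40/3] y:[10,35/3] z:[-8,-4] -> miss, prune
    N12 x:[22/3,9] y:[40/3,43/3] z:[-8,-6] -> miss, prune
    N20 x:[38/3,13] y:[32/3,37/3] z:[4,8] -> miss, prune
  N17 x:[14,56/3] y:[31/3,44/3] z:[-14,15] -> hit [14,44/3], descend [1, 4, 9, 15]
    N1 x:[16,53/3] y:[41/3,44/3] z:[-14,-9] -> miss, prune
    N4 x:[49/3,50/3] y:[11,35/3] z:[11,15] -> miss, prune
    N9 x:[14,43/3] y:[31/3,11] z:[-12,-7] -> miss, prune
    N15 x:[50/3,56/3] y:[13,44/3] z:[13,14] -> miss, prune
  N18 x:[22/3,52/3] y:[15,62/3] z:[-14,2] -> miss, prune

order=[0, 3, 5, 7, 10, 14, 16, 6, 11, 12, 20, 17, 1, 4, 9, 15, 18]  |boxes|=17  |leaves|=1  hit=P11

== RESULT ==
1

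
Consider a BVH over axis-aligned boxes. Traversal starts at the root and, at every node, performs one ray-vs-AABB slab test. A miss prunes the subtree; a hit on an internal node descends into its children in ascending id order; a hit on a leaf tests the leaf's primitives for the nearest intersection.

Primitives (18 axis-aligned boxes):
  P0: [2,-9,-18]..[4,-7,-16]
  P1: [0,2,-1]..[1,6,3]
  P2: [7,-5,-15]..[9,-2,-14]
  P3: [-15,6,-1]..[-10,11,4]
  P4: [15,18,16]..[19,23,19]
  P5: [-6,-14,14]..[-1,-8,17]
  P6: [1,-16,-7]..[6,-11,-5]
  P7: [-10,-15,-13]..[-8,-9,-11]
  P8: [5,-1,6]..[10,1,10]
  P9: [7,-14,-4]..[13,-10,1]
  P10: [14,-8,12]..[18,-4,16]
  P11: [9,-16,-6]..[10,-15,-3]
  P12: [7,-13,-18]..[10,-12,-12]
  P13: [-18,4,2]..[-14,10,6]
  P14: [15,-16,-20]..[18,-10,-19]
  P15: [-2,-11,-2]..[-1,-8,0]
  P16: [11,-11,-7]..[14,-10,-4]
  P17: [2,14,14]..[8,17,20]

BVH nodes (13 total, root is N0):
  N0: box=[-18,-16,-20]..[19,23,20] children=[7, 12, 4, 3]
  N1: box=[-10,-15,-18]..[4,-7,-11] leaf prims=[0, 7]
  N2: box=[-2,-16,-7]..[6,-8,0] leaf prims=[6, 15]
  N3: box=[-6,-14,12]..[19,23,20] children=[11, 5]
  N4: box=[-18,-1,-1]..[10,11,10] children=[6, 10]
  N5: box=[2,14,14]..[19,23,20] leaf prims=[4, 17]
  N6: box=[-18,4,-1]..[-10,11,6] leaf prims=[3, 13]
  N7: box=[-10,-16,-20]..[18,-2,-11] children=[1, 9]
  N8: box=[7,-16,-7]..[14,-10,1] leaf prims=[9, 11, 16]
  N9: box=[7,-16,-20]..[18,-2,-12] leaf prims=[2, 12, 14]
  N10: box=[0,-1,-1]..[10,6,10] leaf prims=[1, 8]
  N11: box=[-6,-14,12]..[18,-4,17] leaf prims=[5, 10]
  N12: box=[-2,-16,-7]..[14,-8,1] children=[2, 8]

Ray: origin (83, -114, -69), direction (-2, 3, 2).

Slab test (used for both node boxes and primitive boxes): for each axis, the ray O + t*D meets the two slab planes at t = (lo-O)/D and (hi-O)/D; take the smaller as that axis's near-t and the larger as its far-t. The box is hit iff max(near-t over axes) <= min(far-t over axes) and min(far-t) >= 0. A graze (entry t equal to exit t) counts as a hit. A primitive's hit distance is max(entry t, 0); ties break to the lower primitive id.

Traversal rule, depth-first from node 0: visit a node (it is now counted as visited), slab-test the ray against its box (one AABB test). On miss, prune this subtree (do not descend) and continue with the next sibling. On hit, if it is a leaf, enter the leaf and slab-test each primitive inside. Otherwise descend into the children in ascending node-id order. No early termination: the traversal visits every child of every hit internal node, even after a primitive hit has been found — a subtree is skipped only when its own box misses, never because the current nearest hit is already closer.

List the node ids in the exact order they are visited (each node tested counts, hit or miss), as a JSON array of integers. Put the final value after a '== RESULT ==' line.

Trace the traversal:
N0 x:[32,101/2] y:[98/3,137/3] z:[49/2,89/2] -> hit [98/3,89/2], descend [3, 4, 7, 12]
  N3 x:[32,89/2] y:[100/3,137/3] z:[81/2,89/2] -> hit [81/2,89/2], descend [5, 11]
    N5 x:[32,81/2] y:[128/3,137/3] z:[83/2,89/2] -> miss, prune
    N11 x:[65/2,89/2] y:[100/3,110/3] z:[81/2,43] -> miss, prune
  N4 x:[73/2,101/2] y:[113/3,125/3] z:[34,79/2] -> hit [113/3,79/2], descend [6, 10]
    N6 x:[93/2,101/2] y:[118/3,125/3] z:[34,75/2] -> miss, prune
    N10 x:[73/2,83/2] y:[113/3,40] z:[34,79/2] -> hit [113/3,79/2] leaf, test {P1(miss), P8@t=113/3}
  N7 x:[65/2,93/2] y:[98/3,112/3] z:[49/2,29] -> miss, prune
  N12 x:[69/2,85/2] y:[98/3,106/3] z:[31,35] -> hit [69/2,35], descend [2, 8]
    N2 x:[77/2,85/2] y:[98/3,106/3] z:[31,69/2] -> miss, prune
    N8 x:[69/2,38] y:[98/3,104/3] z:[31,35] -> hit [69/2,104/3] leaf, test {P9(miss), P11(miss), P16(miss)}

order=[0, 3, 5, 11, 4, 6, 10, 7, 12, 2, 8]  |boxes|=11  |leaves|=2  hit=P8

== RESULT ==
[0, 3, 5, 11, 4, 6, 10, 7, 12, 2, 8]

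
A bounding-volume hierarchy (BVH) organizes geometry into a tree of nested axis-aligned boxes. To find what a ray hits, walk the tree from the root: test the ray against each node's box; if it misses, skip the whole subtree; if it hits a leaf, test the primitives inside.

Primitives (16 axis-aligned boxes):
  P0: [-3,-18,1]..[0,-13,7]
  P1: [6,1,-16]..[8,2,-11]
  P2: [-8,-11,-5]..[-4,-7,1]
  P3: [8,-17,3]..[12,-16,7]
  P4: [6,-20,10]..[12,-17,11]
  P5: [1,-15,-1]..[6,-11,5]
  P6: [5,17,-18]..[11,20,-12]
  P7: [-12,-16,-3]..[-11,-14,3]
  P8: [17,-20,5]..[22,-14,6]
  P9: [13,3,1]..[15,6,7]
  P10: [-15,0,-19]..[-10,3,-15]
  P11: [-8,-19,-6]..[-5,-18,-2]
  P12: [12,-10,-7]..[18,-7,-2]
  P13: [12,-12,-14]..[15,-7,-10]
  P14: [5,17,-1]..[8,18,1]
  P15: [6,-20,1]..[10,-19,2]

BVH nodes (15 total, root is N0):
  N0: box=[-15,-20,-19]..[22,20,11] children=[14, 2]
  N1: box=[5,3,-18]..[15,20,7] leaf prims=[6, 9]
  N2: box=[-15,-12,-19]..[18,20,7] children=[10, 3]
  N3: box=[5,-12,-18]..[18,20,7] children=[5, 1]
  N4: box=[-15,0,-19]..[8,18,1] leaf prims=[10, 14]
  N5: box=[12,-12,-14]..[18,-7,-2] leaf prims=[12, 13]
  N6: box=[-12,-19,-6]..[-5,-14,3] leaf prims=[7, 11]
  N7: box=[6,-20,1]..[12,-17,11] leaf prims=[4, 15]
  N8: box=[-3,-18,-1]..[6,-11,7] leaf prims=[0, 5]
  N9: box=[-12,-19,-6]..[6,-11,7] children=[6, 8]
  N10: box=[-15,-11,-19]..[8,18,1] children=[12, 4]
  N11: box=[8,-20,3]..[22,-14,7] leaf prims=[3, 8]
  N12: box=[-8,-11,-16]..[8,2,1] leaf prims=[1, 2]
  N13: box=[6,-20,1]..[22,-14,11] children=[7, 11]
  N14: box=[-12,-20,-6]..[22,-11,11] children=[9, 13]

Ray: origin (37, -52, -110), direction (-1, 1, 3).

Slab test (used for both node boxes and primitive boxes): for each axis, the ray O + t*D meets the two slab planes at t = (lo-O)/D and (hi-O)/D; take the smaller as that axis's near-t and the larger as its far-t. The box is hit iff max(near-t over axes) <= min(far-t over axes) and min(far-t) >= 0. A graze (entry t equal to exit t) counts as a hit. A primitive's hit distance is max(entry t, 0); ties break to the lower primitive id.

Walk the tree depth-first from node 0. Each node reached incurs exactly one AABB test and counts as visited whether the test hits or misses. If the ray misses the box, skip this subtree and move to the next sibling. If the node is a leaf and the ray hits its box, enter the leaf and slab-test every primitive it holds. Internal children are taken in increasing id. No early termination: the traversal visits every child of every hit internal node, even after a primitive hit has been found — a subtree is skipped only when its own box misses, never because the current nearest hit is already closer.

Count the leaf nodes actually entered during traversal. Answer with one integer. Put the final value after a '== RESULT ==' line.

Walk:
N0 x:[15,52] y:[32,72] z:[91/3,121/3] -> hit [32,121/3], descend [2, 14]
  N2 x:[19,52] y:[40,72] z:[91/3,39] -> miss, prune
  N14 x:[15,49] y:[32,41] z:[104/3,121/3] -> hit [104/3,121/3], descend [9, 13]
    N9 x:[31,49] y:[33,41] z:[104/3,39] -> hit [104/3,39], descend [6, 8]
      N6 x:[42,49] y:[33,38] z:[104/3,113/3] -> miss, prune
      N8 x:[31,40] y:[34,41] z:[109/3,39] -> hit [109/3,39] leaf, test {P0@t=37, P5(miss)}
    N13 x:[15,31] y:[32,38] z:[37,121/3] -> miss, prune

Visited [0, 2, 14, 9, 6, 8, 13]. Tests: 7 box, 1 leaf. Nearest: P0.

== RESULT ==
1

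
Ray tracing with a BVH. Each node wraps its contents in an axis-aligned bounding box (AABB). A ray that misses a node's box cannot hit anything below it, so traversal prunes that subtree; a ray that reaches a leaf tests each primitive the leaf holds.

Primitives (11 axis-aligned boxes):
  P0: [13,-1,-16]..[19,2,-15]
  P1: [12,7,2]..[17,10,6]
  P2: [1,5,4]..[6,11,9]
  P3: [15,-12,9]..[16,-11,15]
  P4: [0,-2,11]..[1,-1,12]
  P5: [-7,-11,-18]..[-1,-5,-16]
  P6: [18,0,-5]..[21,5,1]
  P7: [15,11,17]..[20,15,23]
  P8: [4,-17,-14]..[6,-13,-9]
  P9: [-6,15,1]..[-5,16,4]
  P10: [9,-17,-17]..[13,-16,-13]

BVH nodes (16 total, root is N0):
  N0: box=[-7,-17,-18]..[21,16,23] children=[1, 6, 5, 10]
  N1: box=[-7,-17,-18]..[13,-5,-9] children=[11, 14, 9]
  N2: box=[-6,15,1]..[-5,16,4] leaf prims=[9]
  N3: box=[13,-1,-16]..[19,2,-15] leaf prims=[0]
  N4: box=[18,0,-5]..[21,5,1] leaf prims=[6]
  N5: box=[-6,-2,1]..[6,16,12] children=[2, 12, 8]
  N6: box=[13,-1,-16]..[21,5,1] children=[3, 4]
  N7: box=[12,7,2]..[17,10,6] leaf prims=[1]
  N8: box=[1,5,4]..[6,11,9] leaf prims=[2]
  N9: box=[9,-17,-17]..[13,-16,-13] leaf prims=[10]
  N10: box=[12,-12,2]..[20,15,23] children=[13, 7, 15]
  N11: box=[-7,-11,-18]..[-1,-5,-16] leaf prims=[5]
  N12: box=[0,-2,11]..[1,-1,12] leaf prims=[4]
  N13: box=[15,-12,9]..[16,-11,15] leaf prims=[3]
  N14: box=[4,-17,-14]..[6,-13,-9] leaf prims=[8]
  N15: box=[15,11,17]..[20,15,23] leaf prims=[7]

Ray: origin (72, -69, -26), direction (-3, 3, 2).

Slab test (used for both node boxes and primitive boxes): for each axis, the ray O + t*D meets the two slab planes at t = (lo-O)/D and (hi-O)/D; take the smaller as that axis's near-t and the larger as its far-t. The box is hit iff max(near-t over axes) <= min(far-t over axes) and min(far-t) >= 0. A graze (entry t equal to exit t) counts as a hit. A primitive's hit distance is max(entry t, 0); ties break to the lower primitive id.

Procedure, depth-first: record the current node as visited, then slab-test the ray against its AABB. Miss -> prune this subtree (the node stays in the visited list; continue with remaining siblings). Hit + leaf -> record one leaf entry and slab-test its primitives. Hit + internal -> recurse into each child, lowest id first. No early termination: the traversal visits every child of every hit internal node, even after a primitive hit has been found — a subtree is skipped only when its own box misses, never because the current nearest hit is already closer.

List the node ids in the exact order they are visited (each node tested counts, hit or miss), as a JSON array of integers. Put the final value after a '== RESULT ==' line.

Traverse from the root:
N0 x:[17,79/3] y:[52/3,85/3] z:[4,49/2] -> hit [52/3,49/2], descend [1, 5, 6, 10]
  N1 x:[59/3,79/3] y:[52/3,64/3] z:[4,17/2] -> miss, prune
  N5 x:[22,26] y:[67/3,85/3] z:[27/2,19] -> miss, prune
  N6 x:[17,59/3] y:[68/3,74/3] z:[5,27/2] -> miss, prune
  N10 x:[52/3,20] y:[19,28] z:[14,49/2] -> hit [19,20], descend [7, 13, 15]
    N7 x:[55/3,20] y:[76/3,79/3] z:[14,16] -> miss, prune
    N13 x:[56/3,19] y:[19,58/3] z:[35/2,41/2] -> hit [19,19] leaf, test {P3@t=19}
    N15 x:[52/3,19] y:[80/3,28] z:[43/2,49/2] -> miss, prune

Visited [0, 1, 5, 6, 10, 7, 13, 15]. Tests: 8 box, 1 leaf. Nearest: P3.

== RESULT ==
[0, 1, 5, 6, 10, 7, 13, 15]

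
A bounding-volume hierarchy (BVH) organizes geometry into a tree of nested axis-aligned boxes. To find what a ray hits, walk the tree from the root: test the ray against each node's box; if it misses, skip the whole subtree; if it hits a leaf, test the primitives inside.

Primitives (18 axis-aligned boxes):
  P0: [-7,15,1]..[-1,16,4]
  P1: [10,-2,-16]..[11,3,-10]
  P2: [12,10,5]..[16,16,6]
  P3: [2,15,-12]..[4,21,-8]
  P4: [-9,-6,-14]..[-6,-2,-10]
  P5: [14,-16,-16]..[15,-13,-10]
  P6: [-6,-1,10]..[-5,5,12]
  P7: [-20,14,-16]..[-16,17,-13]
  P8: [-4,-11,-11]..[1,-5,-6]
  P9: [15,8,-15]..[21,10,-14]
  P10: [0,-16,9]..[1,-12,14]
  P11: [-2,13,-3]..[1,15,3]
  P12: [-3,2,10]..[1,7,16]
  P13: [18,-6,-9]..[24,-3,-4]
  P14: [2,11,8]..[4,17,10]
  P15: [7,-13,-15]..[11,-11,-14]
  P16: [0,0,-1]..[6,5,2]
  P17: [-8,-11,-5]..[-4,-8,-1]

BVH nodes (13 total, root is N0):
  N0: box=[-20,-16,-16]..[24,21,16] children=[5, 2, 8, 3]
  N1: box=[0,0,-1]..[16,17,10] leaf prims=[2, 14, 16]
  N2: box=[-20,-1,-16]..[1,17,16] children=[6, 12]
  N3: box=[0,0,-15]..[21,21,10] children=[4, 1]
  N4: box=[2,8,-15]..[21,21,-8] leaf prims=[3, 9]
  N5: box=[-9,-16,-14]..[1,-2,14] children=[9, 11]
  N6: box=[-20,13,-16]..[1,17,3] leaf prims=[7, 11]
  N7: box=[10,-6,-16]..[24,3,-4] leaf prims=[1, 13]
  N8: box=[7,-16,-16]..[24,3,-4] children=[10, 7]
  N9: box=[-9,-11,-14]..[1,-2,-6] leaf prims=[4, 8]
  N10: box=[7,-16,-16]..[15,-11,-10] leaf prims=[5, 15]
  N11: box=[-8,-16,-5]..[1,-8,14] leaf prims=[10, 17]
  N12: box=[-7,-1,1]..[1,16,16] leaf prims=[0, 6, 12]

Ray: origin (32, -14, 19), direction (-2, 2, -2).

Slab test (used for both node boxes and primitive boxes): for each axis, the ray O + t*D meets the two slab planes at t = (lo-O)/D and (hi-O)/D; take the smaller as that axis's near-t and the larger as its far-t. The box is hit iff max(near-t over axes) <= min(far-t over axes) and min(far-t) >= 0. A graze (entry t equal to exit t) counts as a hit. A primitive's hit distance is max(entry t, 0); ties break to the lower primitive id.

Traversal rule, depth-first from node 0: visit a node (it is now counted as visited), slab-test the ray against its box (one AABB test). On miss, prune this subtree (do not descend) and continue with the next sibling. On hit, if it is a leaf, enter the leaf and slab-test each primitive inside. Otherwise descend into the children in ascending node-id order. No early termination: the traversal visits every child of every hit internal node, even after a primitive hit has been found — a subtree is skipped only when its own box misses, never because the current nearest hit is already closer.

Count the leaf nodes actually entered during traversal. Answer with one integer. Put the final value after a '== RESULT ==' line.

Walk:
N0 x:[4,26] y:[-1,35/2] z:[3/2,35/2] -> hit [4,35/2], descend [2, 3, 5, 8]
  N2 x:[31/2,26] y:[13/2,31/2] z:[3/2,35/2] -> hit [31/2,31/2], descend [6, 12]
    N6 x:[31/2,26] y:[27/2,31/2] z:[8,35/2] -> hit [31/2,31/2] leaf, test {P7(miss), P11(miss)}
    N12 x:[31/2,39/2] y:[13/2,15] z:[3/2,9] -> miss, prune
  N3 x:[11/2,16] y:[7,35/2] z:[9/2,17] -> hit [7,16], descend [1, 4]
    N1 x:[8,16] y:[7,31/2] z:[9/2,10] -> hit [8,10] leaf, test {P2(miss), P14(miss), P16(miss)}
    N4 x:[11/2,15] y:[11,35/2] z:[27/2,17] -> hit [27/2,15] leaf, test {P3@t=29/2, P9(miss)}
  N5 x:[31/2,41/2] y:[-1,6] z:[5/2,33/2] -> miss, prune
  N8 x:[4,25/2] y:[-1,17/2] z:[23/2,35/2] -> miss, prune

Visited [0, 2, 6, 12, 3, 1, 4, 5, 8]. Tests: 9 box, 3 leaf. Nearest: P3.

== RESULT ==
3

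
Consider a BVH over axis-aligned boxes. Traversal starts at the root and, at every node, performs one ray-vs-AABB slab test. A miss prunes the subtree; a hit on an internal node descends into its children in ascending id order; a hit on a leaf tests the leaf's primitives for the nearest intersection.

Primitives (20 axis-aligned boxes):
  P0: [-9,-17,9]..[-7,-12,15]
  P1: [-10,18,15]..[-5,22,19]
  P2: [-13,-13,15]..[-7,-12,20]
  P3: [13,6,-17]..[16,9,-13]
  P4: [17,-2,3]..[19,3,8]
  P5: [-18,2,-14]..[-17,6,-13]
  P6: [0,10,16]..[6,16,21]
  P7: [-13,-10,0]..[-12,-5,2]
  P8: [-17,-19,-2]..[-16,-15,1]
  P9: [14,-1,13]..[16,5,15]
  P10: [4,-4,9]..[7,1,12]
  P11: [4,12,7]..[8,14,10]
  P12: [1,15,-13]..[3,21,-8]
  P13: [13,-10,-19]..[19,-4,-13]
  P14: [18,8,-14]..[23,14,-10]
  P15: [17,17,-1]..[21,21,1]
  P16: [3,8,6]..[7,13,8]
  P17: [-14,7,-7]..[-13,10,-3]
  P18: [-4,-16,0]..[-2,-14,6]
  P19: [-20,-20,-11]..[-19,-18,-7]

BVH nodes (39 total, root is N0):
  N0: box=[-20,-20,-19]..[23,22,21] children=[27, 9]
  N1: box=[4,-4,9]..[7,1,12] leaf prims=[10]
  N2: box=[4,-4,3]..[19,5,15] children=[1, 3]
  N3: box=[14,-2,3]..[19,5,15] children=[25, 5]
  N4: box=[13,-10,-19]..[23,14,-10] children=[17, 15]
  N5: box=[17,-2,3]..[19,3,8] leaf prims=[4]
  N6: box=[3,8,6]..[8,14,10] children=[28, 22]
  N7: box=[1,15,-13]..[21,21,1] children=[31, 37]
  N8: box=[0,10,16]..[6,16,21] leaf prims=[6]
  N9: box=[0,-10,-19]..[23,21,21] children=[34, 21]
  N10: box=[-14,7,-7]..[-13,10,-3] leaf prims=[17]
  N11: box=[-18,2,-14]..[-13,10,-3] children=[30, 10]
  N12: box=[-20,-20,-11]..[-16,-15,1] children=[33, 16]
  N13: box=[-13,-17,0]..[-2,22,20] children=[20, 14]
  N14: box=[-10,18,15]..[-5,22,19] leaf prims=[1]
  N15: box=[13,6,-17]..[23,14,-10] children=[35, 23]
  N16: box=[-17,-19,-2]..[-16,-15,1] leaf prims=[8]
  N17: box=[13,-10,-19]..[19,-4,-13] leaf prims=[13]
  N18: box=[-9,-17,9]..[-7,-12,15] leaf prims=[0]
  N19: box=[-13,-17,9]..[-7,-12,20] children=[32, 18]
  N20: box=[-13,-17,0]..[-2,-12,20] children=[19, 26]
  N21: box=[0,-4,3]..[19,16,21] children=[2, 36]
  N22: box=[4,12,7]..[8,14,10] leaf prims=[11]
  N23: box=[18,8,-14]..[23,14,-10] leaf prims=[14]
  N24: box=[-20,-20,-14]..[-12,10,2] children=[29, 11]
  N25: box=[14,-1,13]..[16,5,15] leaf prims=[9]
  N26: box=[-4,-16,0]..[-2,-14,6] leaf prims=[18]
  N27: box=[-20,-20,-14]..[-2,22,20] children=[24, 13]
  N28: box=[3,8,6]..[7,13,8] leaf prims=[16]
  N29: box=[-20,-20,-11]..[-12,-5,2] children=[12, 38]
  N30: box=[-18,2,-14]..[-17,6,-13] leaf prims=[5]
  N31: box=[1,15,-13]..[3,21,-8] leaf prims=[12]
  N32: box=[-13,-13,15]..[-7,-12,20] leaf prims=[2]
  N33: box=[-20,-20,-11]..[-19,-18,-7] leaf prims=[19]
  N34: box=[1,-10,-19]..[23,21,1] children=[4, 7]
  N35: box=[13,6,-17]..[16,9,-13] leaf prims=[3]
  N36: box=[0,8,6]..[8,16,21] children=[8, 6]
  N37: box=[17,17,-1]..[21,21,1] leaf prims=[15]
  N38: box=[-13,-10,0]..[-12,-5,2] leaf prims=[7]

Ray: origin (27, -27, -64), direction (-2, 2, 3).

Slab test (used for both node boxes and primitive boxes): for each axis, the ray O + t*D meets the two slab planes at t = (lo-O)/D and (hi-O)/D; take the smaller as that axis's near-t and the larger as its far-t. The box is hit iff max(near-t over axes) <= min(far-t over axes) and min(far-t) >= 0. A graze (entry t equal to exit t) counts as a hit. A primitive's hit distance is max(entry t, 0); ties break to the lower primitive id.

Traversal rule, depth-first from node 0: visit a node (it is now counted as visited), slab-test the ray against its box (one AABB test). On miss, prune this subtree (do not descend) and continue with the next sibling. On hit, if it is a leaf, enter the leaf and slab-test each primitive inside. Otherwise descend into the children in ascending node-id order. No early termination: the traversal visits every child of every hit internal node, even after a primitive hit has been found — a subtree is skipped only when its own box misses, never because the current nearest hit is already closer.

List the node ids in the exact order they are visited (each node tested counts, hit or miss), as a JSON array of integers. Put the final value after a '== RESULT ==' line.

Trace the traversal:
N0 x:[2,47/2] y:[7/2,49/2] z:[15,85/3] -> hit [15,47/2], descend [9, 27]
  N9 x:[2,27/2] y:[17/2,24] z:[15,85/3] -> miss, prune
  N27 x:[29/2,47/2] y:[7/2,49/2] z:[50/3,28] -> hit [50/3,47/2], descend [13, 24]
    N13 x:[29/2,20] y:[5,49/2] z:[64/3,28] -> miss, prune
    N24 x:[39/2,47/2] y:[7/2,37/2] z:[50/3,22] -> miss, prune

Summary -> nodes [0, 9, 27, 13, 24]; box-tests=5; leaf-entries=0; first=miss

== RESULT ==
[0, 9, 27, 13, 24]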